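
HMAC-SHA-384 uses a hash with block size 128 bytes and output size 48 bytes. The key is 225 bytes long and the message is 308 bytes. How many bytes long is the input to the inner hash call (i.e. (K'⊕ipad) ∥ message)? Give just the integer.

Key is 225 > 128 bytes, so it is hashed to 48 bytes then zero-padded to 128: |K'| = 128.
Inner input = (K'⊕ipad) ∥ m → 128 + 308 = 436 bytes.

436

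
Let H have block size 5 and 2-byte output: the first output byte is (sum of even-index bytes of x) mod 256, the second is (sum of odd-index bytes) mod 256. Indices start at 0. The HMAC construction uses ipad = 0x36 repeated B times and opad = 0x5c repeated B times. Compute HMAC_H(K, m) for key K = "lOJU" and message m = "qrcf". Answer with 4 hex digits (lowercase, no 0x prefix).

5200

Key "lOJU" = 6c 4f 4a 55 is 4 bytes ≤ B = 5; zero-pad to 5 bytes: K' = 6c 4f 4a 55 00.
K' ⊕ ipad = 5a 79 7c 63 36.  K' ⊕ opad = 30 13 16 09 5c.
Inner input = (K'⊕ipad) ∥ m = 5a 79 7c 63 36 ∥ 71 72 63 66.
Inner hash: even-index sum = 484 mod 256 = 228; odd-index sum = 432 mod 256 = 176 → e4 b0.
Outer input = (K'⊕opad) ∥ inner = 30 13 16 09 5c ∥ e4 b0.
Outer hash (tag): even-index sum = 338 mod 256 = 82; odd-index sum = 256 mod 256 = 0 → 52 00.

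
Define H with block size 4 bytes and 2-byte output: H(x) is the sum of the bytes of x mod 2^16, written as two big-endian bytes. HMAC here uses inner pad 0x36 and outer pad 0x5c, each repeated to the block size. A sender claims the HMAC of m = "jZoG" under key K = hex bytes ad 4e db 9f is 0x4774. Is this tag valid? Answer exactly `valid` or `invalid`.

Key hex bytes ad 4e db 9f is exactly B = 4 bytes: K' = ad 4e db 9f.
K' ⊕ ipad = 9b 78 ed a9; K' ⊕ opad = f1 12 87 c3.
Inner hash: sum = 155+120+237+169+106+90+111+71 = 1059 → 04 23.
Outer hash (recomputed tag): sum = 241+18+135+195+4+35 = 628 → 02 74.
Recomputed tag = 0274; claimed = 4774 → mismatch.

invalid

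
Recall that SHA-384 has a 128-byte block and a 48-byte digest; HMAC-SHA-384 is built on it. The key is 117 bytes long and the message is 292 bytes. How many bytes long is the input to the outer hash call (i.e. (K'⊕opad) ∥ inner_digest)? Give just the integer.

176

Key is 117 ≤ 128 bytes, zero-padded: |K'| = 128.
Outer input = (K'⊕opad) ∥ H(inner) → 128 + 48 = 176 bytes.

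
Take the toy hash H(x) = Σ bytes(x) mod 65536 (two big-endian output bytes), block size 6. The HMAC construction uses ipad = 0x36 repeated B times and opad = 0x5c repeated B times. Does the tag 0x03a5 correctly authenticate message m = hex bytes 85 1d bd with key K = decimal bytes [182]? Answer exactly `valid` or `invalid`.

valid

Key decimal bytes [182] = b6 is 1 byte ≤ B = 6; zero-pad to 6 bytes: K' = b6 00 00 00 00 00.
K' ⊕ ipad = 80 36 36 36 36 36; K' ⊕ opad = ea 5c 5c 5c 5c 5c.
Inner hash: sum = 128+54+54+54+54+54+133+29+189 = 749 → 02 ed.
Outer hash (recomputed tag): sum = 234+92+92+92+92+92+2+237 = 933 → 03 a5.
Recomputed tag = 03a5; claimed = 03a5 → match.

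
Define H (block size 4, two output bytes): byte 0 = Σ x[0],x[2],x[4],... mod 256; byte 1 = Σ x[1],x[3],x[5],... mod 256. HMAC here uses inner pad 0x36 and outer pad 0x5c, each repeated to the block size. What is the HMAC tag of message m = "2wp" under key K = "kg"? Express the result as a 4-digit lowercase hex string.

Key "kg" = 6b 67 is 2 bytes ≤ B = 4; zero-pad to 4 bytes: K' = 6b 67 00 00.
K' ⊕ ipad = 5d 51 36 36.  K' ⊕ opad = 37 3b 5c 5c.
Inner input = (K'⊕ipad) ∥ m = 5d 51 36 36 ∥ 32 77 70.
Inner hash: even-index sum = 309 mod 256 = 53; odd-index sum = 254 mod 256 = 254 → 35 fe.
Outer input = (K'⊕opad) ∥ inner = 37 3b 5c 5c ∥ 35 fe.
Outer hash (tag): even-index sum = 200 mod 256 = 200; odd-index sum = 405 mod 256 = 149 → c8 95.

c895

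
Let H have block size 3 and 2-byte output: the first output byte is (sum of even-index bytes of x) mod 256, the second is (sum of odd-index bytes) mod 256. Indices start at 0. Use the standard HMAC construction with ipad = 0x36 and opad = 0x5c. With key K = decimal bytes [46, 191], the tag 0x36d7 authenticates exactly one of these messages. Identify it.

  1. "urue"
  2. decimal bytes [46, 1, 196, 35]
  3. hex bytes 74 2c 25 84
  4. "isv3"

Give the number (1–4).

Key decimal bytes [46, 191] = 2e bf is 2 bytes ≤ B = 3; zero-pad to 3 bytes: K' = 2e bf 00.
K' ⊕ ipad = 18 89 36; K' ⊕ opad = 72 e3 5c.
m1: inner = H(18 89 36 75 72 75 65) = 25 73; tag = H(72 e3 5c 25 73) = 4108
m2: inner = H(18 89 36 2e 01 c4 23) = 72 7b; tag = H(72 e3 5c 72 7b) = 4955
m3: inner = H(18 89 36 74 2c 25 84) = fe 22; tag = H(72 e3 5c fe 22) = f0e1
m4: inner = H(18 89 36 69 73 76 33) = f4 68; tag = H(72 e3 5c f4 68) = 36d7 ← matches

4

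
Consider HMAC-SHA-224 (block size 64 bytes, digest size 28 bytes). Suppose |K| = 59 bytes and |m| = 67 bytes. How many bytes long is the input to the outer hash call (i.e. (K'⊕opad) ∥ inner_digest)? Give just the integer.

92

Key is 59 ≤ 64 bytes, zero-padded: |K'| = 64.
Outer input = (K'⊕opad) ∥ H(inner) → 64 + 28 = 92 bytes.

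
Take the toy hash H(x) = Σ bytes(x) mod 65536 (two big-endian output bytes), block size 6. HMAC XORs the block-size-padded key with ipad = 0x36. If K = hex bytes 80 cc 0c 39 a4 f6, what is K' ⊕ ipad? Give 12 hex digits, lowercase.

b6fa3a0f92c0

Key hex bytes 80 cc 0c 39 a4 f6 is exactly B = 6 bytes: K' = 80 cc 0c 39 a4 f6.
XOR each byte with 0x36: 80⊕36=b6, cc⊕36=fa, 0c⊕36=3a, 39⊕36=0f, a4⊕36=92, f6⊕36=c0.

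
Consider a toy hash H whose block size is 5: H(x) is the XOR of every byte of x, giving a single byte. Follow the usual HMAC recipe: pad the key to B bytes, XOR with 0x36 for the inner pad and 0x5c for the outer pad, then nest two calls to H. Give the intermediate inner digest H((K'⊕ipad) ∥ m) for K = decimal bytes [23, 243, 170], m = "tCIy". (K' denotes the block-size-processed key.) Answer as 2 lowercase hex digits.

Key decimal bytes [23, 243, 170] = 17 f3 aa is 3 bytes ≤ B = 5; zero-pad to 5 bytes: K' = 17 f3 aa 00 00.
K' ⊕ ipad = 21 c5 9c 36 36.
Inner input = 21 c5 9c 36 36 ∥ 74 43 49 79.
Inner hash: XOR 21⊕c5⊕9c⊕36⊕36⊕74⊕43⊕49⊕79 = 7f.

7f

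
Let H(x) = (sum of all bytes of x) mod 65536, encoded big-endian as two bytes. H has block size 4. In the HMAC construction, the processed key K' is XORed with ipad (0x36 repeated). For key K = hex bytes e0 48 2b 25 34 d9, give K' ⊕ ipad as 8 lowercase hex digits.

34b33636

Key hex bytes e0 48 2b 25 34 d9 is 6 bytes > B = 4, so hash it first: H(key) = 02 85, then zero-pad to 4 bytes: K' = 02 85 00 00.
XOR each byte with 0x36: 02⊕36=34, 85⊕36=b3, 00⊕36=36, 00⊕36=36.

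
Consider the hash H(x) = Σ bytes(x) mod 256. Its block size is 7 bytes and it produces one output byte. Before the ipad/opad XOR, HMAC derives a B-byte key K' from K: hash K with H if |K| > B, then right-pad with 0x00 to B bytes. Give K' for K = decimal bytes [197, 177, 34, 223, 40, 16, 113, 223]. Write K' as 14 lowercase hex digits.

|K| = 8 > B = 7, so first hash the key.
H(K): sum = 197+177+34+223+40+16+113+223 = 1023; mod 256 = 255 → ff.
Zero-pad H(K) = ff to 7 bytes: K' = ff 00 00 00 00 00 00.

ff000000000000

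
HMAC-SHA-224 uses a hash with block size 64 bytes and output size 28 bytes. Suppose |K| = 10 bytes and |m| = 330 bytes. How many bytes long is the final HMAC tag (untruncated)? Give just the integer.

28

The tag is one SHA-224 digest: 28 bytes.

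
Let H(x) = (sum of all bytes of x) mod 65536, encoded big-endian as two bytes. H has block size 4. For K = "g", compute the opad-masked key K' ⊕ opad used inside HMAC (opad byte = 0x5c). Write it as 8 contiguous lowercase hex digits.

Key "g" = 67 is 1 byte ≤ B = 4; zero-pad to 4 bytes: K' = 67 00 00 00.
XOR each byte with 0x5c: 67⊕5c=3b, 00⊕5c=5c, 00⊕5c=5c, 00⊕5c=5c.

3b5c5c5c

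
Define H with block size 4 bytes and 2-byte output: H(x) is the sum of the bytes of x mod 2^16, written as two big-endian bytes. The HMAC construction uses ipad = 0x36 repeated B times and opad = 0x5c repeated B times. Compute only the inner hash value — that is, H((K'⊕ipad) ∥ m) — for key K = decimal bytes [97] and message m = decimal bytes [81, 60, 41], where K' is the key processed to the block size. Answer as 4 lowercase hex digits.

Key decimal bytes [97] = 61 is 1 byte ≤ B = 4; zero-pad to 4 bytes: K' = 61 00 00 00.
K' ⊕ ipad = 57 36 36 36.
Inner input = 57 36 36 36 ∥ 51 3c 29.
Inner hash: sum = 87+54+54+54+81+60+41 = 431 → 01 af.

01af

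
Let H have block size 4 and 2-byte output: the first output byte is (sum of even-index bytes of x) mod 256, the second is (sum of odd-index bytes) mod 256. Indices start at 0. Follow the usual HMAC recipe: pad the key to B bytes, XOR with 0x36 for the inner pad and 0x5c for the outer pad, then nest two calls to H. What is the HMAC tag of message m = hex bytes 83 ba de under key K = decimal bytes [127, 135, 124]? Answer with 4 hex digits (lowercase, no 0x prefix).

Key decimal bytes [127, 135, 124] = 7f 87 7c is 3 bytes ≤ B = 4; zero-pad to 4 bytes: K' = 7f 87 7c 00.
K' ⊕ ipad = 49 b1 4a 36.  K' ⊕ opad = 23 db 20 5c.
Inner input = (K'⊕ipad) ∥ m = 49 b1 4a 36 ∥ 83 ba de.
Inner hash: even-index sum = 500 mod 256 = 244; odd-index sum = 417 mod 256 = 161 → f4 a1.
Outer input = (K'⊕opad) ∥ inner = 23 db 20 5c ∥ f4 a1.
Outer hash (tag): even-index sum = 311 mod 256 = 55; odd-index sum = 472 mod 256 = 216 → 37 d8.

37d8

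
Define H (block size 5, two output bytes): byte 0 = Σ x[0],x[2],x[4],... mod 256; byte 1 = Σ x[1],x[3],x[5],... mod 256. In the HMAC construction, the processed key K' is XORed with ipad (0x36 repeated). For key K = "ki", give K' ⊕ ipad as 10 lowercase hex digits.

Key "ki" = 6b 69 is 2 bytes ≤ B = 5; zero-pad to 5 bytes: K' = 6b 69 00 00 00.
XOR each byte with 0x36: 6b⊕36=5d, 69⊕36=5f, 00⊕36=36, 00⊕36=36, 00⊕36=36.

5d5f363636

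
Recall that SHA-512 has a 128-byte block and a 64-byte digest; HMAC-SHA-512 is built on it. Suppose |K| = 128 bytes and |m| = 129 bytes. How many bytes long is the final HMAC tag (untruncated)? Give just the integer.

The tag is one SHA-512 digest: 64 bytes.

64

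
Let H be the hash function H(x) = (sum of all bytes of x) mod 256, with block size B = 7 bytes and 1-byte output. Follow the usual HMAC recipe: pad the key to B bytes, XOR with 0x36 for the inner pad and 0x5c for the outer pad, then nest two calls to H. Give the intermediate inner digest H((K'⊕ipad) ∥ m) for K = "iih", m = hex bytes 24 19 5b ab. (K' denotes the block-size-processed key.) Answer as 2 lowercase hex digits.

Key "iih" = 69 69 68 is 3 bytes ≤ B = 7; zero-pad to 7 bytes: K' = 69 69 68 00 00 00 00.
K' ⊕ ipad = 5f 5f 5e 36 36 36 36.
Inner input = 5f 5f 5e 36 36 36 36 ∥ 24 19 5b ab.
Inner hash: sum = 95+95+94+54+54+54+54+36+25+91+171 = 823; mod 256 = 55 → 37.

37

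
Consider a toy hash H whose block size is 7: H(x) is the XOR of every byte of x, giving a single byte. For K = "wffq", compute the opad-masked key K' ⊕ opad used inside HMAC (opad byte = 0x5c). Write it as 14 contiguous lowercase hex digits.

2b3a3a2d5c5c5c

Key "wffq" = 77 66 66 71 is 4 bytes ≤ B = 7; zero-pad to 7 bytes: K' = 77 66 66 71 00 00 00.
XOR each byte with 0x5c: 77⊕5c=2b, 66⊕5c=3a, 66⊕5c=3a, 71⊕5c=2d, 00⊕5c=5c, 00⊕5c=5c, 00⊕5c=5c.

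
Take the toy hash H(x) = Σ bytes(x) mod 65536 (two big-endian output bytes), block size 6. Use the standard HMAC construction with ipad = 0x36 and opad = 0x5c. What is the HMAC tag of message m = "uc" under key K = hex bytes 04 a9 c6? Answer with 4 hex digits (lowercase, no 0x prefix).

0339

Key hex bytes 04 a9 c6 is 3 bytes ≤ B = 6; zero-pad to 6 bytes: K' = 04 a9 c6 00 00 00.
K' ⊕ ipad = 32 9f f0 36 36 36.  K' ⊕ opad = 58 f5 9a 5c 5c 5c.
Inner input = (K'⊕ipad) ∥ m = 32 9f f0 36 36 36 ∥ 75 63.
Inner hash: sum = 50+159+240+54+54+54+117+99 = 827 → 03 3b.
Outer input = (K'⊕opad) ∥ inner = 58 f5 9a 5c 5c 5c ∥ 03 3b.
Outer hash (tag): sum = 88+245+154+92+92+92+3+59 = 825 → 03 39.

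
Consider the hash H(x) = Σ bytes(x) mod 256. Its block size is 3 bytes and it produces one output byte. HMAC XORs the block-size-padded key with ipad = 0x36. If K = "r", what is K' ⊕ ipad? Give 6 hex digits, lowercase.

Key "r" = 72 is 1 byte ≤ B = 3; zero-pad to 3 bytes: K' = 72 00 00.
XOR each byte with 0x36: 72⊕36=44, 00⊕36=36, 00⊕36=36.

443636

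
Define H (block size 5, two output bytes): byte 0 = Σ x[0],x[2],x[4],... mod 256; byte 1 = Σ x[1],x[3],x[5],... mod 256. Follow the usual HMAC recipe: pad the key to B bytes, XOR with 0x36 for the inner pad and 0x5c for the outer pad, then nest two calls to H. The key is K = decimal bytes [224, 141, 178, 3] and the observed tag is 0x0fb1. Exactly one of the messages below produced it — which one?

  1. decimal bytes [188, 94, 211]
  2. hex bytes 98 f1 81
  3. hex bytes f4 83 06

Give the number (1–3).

2

Key decimal bytes [224, 141, 178, 3] = e0 8d b2 03 is 4 bytes ≤ B = 5; zero-pad to 5 bytes: K' = e0 8d b2 03 00.
K' ⊕ ipad = d6 bb 84 35 36; K' ⊕ opad = bc d1 ee 5f 5c.
m1: inner = H(d6 bb 84 35 36 bc 5e d3) = ee 7f; tag = H(bc d1 ee 5f 5c ee 7f) = 851e
m2: inner = H(d6 bb 84 35 36 98 f1 81) = 81 09; tag = H(bc d1 ee 5f 5c 81 09) = 0fb1 ← matches
m3: inner = H(d6 bb 84 35 36 f4 83 06) = 13 ea; tag = H(bc d1 ee 5f 5c 13 ea) = f043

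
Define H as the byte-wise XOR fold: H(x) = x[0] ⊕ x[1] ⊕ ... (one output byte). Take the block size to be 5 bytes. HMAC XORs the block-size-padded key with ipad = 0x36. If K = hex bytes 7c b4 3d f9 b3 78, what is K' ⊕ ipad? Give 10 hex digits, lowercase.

Key hex bytes 7c b4 3d f9 b3 78 is 6 bytes > B = 5, so hash it first: H(key) = c7, then zero-pad to 5 bytes: K' = c7 00 00 00 00.
XOR each byte with 0x36: c7⊕36=f1, 00⊕36=36, 00⊕36=36, 00⊕36=36, 00⊕36=36.

f136363636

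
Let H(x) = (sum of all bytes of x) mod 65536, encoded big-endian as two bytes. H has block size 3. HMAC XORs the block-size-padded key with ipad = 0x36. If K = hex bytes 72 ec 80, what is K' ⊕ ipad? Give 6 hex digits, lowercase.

Key hex bytes 72 ec 80 is exactly B = 3 bytes: K' = 72 ec 80.
XOR each byte with 0x36: 72⊕36=44, ec⊕36=da, 80⊕36=b6.

44dab6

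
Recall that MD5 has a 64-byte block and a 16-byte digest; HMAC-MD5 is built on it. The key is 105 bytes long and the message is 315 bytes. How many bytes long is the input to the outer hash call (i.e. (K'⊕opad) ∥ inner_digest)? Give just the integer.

80

Key is 105 > 64 bytes, so it is hashed to 16 bytes then zero-padded to 64: |K'| = 64.
Outer input = (K'⊕opad) ∥ H(inner) → 64 + 16 = 80 bytes.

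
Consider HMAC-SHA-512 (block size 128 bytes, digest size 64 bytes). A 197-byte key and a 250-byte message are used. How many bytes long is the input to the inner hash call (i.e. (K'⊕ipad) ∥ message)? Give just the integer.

378

Key is 197 > 128 bytes, so it is hashed to 64 bytes then zero-padded to 128: |K'| = 128.
Inner input = (K'⊕ipad) ∥ m → 128 + 250 = 378 bytes.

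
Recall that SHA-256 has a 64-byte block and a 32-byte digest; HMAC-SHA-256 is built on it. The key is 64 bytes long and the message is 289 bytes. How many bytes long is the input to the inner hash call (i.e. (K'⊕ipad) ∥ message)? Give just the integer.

Key is 64 ≤ 64 bytes, zero-padded: |K'| = 64.
Inner input = (K'⊕ipad) ∥ m → 64 + 289 = 353 bytes.

353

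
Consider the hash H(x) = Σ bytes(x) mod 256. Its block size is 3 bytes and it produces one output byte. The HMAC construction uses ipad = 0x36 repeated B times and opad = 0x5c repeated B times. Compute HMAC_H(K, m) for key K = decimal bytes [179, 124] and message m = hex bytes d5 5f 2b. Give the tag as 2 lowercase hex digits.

cf

Key decimal bytes [179, 124] = b3 7c is 2 bytes ≤ B = 3; zero-pad to 3 bytes: K' = b3 7c 00.
K' ⊕ ipad = 85 4a 36.  K' ⊕ opad = ef 20 5c.
Inner input = (K'⊕ipad) ∥ m = 85 4a 36 ∥ d5 5f 2b.
Inner hash: sum = 133+74+54+213+95+43 = 612; mod 256 = 100 → 64.
Outer input = (K'⊕opad) ∥ inner = ef 20 5c ∥ 64.
Outer hash (tag): sum = 239+32+92+100 = 463; mod 256 = 207 → cf.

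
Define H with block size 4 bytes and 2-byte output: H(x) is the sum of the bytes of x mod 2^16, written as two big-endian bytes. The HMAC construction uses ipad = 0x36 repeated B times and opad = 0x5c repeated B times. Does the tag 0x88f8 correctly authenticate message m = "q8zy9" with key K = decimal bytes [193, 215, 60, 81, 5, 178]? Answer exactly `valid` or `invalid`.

Key decimal bytes [193, 215, 60, 81, 5, 178] = c1 d7 3c 51 05 b2 is 6 bytes > B = 4, so hash it first: H(key) = 02 dc, then zero-pad to 4 bytes: K' = 02 dc 00 00.
K' ⊕ ipad = 34 ea 36 36; K' ⊕ opad = 5e 80 5c 5c.
Inner hash: sum = 52+234+54+54+113+56+122+121+57 = 863 → 03 5f.
Outer hash (recomputed tag): sum = 94+128+92+92+3+95 = 504 → 01 f8.
Recomputed tag = 01f8; claimed = 88f8 → mismatch.

invalid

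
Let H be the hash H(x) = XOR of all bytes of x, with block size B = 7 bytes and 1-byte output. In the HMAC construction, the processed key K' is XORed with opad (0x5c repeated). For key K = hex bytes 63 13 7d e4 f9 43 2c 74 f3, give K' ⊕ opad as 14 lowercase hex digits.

Key hex bytes 63 13 7d e4 f9 43 2c 74 f3 is 9 bytes > B = 7, so hash it first: H(key) = f8, then zero-pad to 7 bytes: K' = f8 00 00 00 00 00 00.
XOR each byte with 0x5c: f8⊕5c=a4, 00⊕5c=5c, 00⊕5c=5c, 00⊕5c=5c, 00⊕5c=5c, 00⊕5c=5c, 00⊕5c=5c.

a45c5c5c5c5c5c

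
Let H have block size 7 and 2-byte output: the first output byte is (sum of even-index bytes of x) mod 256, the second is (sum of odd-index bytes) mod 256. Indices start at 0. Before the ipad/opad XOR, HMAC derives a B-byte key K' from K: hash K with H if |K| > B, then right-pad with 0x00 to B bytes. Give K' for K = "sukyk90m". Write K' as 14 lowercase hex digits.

79940000000000

|K| = 8 > B = 7, so first hash the key.
H(K): even-index sum = 377 mod 256 = 121; odd-index sum = 404 mod 256 = 148 → 79 94.
Zero-pad H(K) = 79 94 to 7 bytes: K' = 79 94 00 00 00 00 00.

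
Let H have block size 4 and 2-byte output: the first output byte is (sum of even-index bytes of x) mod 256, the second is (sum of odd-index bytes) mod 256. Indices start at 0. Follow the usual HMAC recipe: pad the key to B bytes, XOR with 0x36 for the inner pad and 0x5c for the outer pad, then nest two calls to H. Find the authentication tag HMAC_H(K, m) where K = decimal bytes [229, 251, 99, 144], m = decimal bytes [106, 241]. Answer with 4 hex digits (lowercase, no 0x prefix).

8ad7

Key decimal bytes [229, 251, 99, 144] = e5 fb 63 90 is exactly B = 4 bytes: K' = e5 fb 63 90.
K' ⊕ ipad = d3 cd 55 a6.  K' ⊕ opad = b9 a7 3f cc.
Inner input = (K'⊕ipad) ∥ m = d3 cd 55 a6 ∥ 6a f1.
Inner hash: even-index sum = 402 mod 256 = 146; odd-index sum = 612 mod 256 = 100 → 92 64.
Outer input = (K'⊕opad) ∥ inner = b9 a7 3f cc ∥ 92 64.
Outer hash (tag): even-index sum = 394 mod 256 = 138; odd-index sum = 471 mod 256 = 215 → 8a d7.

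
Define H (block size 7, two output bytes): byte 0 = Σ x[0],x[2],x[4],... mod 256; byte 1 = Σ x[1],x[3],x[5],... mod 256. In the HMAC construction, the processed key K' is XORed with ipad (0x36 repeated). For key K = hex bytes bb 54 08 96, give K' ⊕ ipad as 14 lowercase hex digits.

Key hex bytes bb 54 08 96 is 4 bytes ≤ B = 7; zero-pad to 7 bytes: K' = bb 54 08 96 00 00 00.
XOR each byte with 0x36: bb⊕36=8d, 54⊕36=62, 08⊕36=3e, 96⊕36=a0, 00⊕36=36, 00⊕36=36, 00⊕36=36.

8d623ea0363636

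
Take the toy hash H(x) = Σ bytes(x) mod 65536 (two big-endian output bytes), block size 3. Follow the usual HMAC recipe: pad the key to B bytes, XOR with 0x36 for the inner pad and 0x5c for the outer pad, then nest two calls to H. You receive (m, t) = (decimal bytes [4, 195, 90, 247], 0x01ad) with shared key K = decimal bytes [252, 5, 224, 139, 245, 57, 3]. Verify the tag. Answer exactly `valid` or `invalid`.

Key decimal bytes [252, 5, 224, 139, 245, 57, 3] = fc 05 e0 8b f5 39 03 is 7 bytes > B = 3, so hash it first: H(key) = 03 9d, then zero-pad to 3 bytes: K' = 03 9d 00.
K' ⊕ ipad = 35 ab 36; K' ⊕ opad = 5f c1 5c.
Inner hash: sum = 53+171+54+4+195+90+247 = 814 → 03 2e.
Outer hash (recomputed tag): sum = 95+193+92+3+46 = 429 → 01 ad.
Recomputed tag = 01ad; claimed = 01ad → match.

valid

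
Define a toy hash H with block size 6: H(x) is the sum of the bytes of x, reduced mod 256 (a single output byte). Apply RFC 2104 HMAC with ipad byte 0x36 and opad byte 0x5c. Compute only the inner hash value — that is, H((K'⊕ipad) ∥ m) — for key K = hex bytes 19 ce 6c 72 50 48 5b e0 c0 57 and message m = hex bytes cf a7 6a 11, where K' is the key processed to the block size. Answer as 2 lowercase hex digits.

98

Key hex bytes 19 ce 6c 72 50 48 5b e0 c0 57 is 10 bytes > B = 6, so hash it first: H(key) = af, then zero-pad to 6 bytes: K' = af 00 00 00 00 00.
K' ⊕ ipad = 99 36 36 36 36 36.
Inner input = 99 36 36 36 36 36 ∥ cf a7 6a 11.
Inner hash: sum = 153+54+54+54+54+54+207+167+106+17 = 920; mod 256 = 152 → 98.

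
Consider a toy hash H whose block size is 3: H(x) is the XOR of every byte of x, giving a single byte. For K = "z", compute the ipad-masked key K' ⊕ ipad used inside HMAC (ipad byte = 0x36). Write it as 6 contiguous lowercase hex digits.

4c3636

Key "z" = 7a is 1 byte ≤ B = 3; zero-pad to 3 bytes: K' = 7a 00 00.
XOR each byte with 0x36: 7a⊕36=4c, 00⊕36=36, 00⊕36=36.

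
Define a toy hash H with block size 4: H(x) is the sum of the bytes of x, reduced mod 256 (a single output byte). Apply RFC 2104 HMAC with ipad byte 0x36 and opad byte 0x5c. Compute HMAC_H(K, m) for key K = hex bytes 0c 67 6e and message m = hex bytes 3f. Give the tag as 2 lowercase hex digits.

71

Key hex bytes 0c 67 6e is 3 bytes ≤ B = 4; zero-pad to 4 bytes: K' = 0c 67 6e 00.
K' ⊕ ipad = 3a 51 58 36.  K' ⊕ opad = 50 3b 32 5c.
Inner input = (K'⊕ipad) ∥ m = 3a 51 58 36 ∥ 3f.
Inner hash: sum = 58+81+88+54+63 = 344; mod 256 = 88 → 58.
Outer input = (K'⊕opad) ∥ inner = 50 3b 32 5c ∥ 58.
Outer hash (tag): sum = 80+59+50+92+88 = 369; mod 256 = 113 → 71.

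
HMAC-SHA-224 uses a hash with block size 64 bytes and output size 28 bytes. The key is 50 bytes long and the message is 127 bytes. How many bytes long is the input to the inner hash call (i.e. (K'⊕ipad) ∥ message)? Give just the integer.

191

Key is 50 ≤ 64 bytes, zero-padded: |K'| = 64.
Inner input = (K'⊕ipad) ∥ m → 64 + 127 = 191 bytes.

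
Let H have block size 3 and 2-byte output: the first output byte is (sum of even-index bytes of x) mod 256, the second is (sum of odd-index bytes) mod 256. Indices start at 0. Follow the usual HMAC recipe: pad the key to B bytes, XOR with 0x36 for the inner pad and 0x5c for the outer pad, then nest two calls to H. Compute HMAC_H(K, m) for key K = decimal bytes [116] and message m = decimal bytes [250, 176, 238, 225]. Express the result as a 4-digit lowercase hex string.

Key decimal bytes [116] = 74 is 1 byte ≤ B = 3; zero-pad to 3 bytes: K' = 74 00 00.
K' ⊕ ipad = 42 36 36.  K' ⊕ opad = 28 5c 5c.
Inner input = (K'⊕ipad) ∥ m = 42 36 36 ∥ fa b0 ee e1.
Inner hash: even-index sum = 521 mod 256 = 9; odd-index sum = 542 mod 256 = 30 → 09 1e.
Outer input = (K'⊕opad) ∥ inner = 28 5c 5c ∥ 09 1e.
Outer hash (tag): even-index sum = 162 mod 256 = 162; odd-index sum = 101 mod 256 = 101 → a2 65.

a265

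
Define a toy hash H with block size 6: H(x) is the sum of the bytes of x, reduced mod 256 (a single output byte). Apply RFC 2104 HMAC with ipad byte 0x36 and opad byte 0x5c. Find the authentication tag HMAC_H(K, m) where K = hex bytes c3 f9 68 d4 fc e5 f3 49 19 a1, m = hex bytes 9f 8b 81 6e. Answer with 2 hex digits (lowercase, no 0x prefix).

7f

Key hex bytes c3 f9 68 d4 fc e5 f3 49 19 a1 is 10 bytes > B = 6, so hash it first: H(key) = cf, then zero-pad to 6 bytes: K' = cf 00 00 00 00 00.
K' ⊕ ipad = f9 36 36 36 36 36.  K' ⊕ opad = 93 5c 5c 5c 5c 5c.
Inner input = (K'⊕ipad) ∥ m = f9 36 36 36 36 36 ∥ 9f 8b 81 6e.
Inner hash: sum = 249+54+54+54+54+54+159+139+129+110 = 1056; mod 256 = 32 → 20.
Outer input = (K'⊕opad) ∥ inner = 93 5c 5c 5c 5c 5c ∥ 20.
Outer hash (tag): sum = 147+92+92+92+92+92+32 = 639; mod 256 = 127 → 7f.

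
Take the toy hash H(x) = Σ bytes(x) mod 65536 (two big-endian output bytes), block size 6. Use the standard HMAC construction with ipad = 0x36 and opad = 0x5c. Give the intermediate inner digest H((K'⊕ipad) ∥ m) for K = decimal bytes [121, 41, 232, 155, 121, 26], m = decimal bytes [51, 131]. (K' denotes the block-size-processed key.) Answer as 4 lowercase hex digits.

032a

Key decimal bytes [121, 41, 232, 155, 121, 26] = 79 29 e8 9b 79 1a is exactly B = 6 bytes: K' = 79 29 e8 9b 79 1a.
K' ⊕ ipad = 4f 1f de ad 4f 2c.
Inner input = 4f 1f de ad 4f 2c ∥ 33 83.
Inner hash: sum = 79+31+222+173+79+44+51+131 = 810 → 03 2a.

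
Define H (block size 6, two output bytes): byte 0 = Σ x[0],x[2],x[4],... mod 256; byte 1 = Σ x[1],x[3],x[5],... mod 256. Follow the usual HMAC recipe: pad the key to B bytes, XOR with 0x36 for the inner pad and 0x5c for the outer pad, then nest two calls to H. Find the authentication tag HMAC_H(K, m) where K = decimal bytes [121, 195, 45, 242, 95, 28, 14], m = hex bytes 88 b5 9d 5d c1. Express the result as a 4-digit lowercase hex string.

Key decimal bytes [121, 195, 45, 242, 95, 28, 14] = 79 c3 2d f2 5f 1c 0e is 7 bytes > B = 6, so hash it first: H(key) = 13 d1, then zero-pad to 6 bytes: K' = 13 d1 00 00 00 00.
K' ⊕ ipad = 25 e7 36 36 36 36.  K' ⊕ opad = 4f 8d 5c 5c 5c 5c.
Inner input = (K'⊕ipad) ∥ m = 25 e7 36 36 36 36 ∥ 88 b5 9d 5d c1.
Inner hash: even-index sum = 631 mod 256 = 119; odd-index sum = 613 mod 256 = 101 → 77 65.
Outer input = (K'⊕opad) ∥ inner = 4f 8d 5c 5c 5c 5c ∥ 77 65.
Outer hash (tag): even-index sum = 382 mod 256 = 126; odd-index sum = 426 mod 256 = 170 → 7e aa.

7eaa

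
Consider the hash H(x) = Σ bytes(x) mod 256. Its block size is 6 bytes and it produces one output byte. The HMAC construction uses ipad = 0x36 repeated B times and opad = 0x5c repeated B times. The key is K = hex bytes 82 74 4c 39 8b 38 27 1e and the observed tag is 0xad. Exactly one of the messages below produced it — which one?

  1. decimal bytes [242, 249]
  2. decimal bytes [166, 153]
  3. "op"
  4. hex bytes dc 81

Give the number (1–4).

2

Key hex bytes 82 74 4c 39 8b 38 27 1e is 8 bytes > B = 6, so hash it first: H(key) = 83, then zero-pad to 6 bytes: K' = 83 00 00 00 00 00.
K' ⊕ ipad = b5 36 36 36 36 36; K' ⊕ opad = df 5c 5c 5c 5c 5c.
m1: inner = H(b5 36 36 36 36 36 f2 f9) = ae; tag = H(df 5c 5c 5c 5c 5c ae) = 59
m2: inner = H(b5 36 36 36 36 36 a6 99) = 02; tag = H(df 5c 5c 5c 5c 5c 02) = ad ← matches
m3: inner = H(b5 36 36 36 36 36 6f 70) = a2; tag = H(df 5c 5c 5c 5c 5c a2) = 4d
m4: inner = H(b5 36 36 36 36 36 dc 81) = 20; tag = H(df 5c 5c 5c 5c 5c 20) = cb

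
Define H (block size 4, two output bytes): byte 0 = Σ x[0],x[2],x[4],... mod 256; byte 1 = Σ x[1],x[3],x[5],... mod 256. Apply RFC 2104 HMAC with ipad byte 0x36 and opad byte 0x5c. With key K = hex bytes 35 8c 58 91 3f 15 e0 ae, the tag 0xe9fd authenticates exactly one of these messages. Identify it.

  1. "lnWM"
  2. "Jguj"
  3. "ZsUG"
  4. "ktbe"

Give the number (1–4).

4

Key hex bytes 35 8c 58 91 3f 15 e0 ae is 8 bytes > B = 4, so hash it first: H(key) = ac e0, then zero-pad to 4 bytes: K' = ac e0 00 00.
K' ⊕ ipad = 9a d6 36 36; K' ⊕ opad = f0 bc 5c 5c.
m1: inner = H(9a d6 36 36 6c 6e 57 4d) = 93 c7; tag = H(f0 bc 5c 5c 93 c7) = dfdf
m2: inner = H(9a d6 36 36 4a 67 75 6a) = 8f dd; tag = H(f0 bc 5c 5c 8f dd) = dbf5
m3: inner = H(9a d6 36 36 5a 73 55 47) = 7f c6; tag = H(f0 bc 5c 5c 7f c6) = cbde
m4: inner = H(9a d6 36 36 6b 74 62 65) = 9d e5; tag = H(f0 bc 5c 5c 9d e5) = e9fd ← matches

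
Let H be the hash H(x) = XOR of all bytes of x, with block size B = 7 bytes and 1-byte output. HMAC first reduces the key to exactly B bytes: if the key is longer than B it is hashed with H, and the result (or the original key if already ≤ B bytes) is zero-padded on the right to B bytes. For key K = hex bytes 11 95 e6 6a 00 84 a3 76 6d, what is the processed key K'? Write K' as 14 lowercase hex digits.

|K| = 9 > B = 7, so first hash the key.
H(K): XOR 11⊕95⊕e6⊕6a⊕00⊕84⊕a3⊕76⊕6d = 34.
Zero-pad H(K) = 34 to 7 bytes: K' = 34 00 00 00 00 00 00.

34000000000000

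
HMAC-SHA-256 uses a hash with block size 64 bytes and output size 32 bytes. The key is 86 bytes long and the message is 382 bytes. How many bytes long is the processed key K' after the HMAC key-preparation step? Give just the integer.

64

Key is 86 > 64 bytes, so it is hashed to 32 bytes then zero-padded to 64: |K'| = 64.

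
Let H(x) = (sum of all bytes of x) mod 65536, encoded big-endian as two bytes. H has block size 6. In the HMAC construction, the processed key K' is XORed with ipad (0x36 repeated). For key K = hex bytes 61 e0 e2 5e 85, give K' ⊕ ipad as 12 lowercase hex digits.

57d6d468b336

Key hex bytes 61 e0 e2 5e 85 is 5 bytes ≤ B = 6; zero-pad to 6 bytes: K' = 61 e0 e2 5e 85 00.
XOR each byte with 0x36: 61⊕36=57, e0⊕36=d6, e2⊕36=d4, 5e⊕36=68, 85⊕36=b3, 00⊕36=36.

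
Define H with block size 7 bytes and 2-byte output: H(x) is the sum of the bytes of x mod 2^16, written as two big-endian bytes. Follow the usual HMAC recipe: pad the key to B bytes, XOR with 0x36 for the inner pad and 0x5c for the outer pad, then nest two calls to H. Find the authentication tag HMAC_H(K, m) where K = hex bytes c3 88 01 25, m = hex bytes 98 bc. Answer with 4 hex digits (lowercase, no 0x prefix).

0453

Key hex bytes c3 88 01 25 is 4 bytes ≤ B = 7; zero-pad to 7 bytes: K' = c3 88 01 25 00 00 00.
K' ⊕ ipad = f5 be 37 13 36 36 36.  K' ⊕ opad = 9f d4 5d 79 5c 5c 5c.
Inner input = (K'⊕ipad) ∥ m = f5 be 37 13 36 36 36 ∥ 98 bc.
Inner hash: sum = 245+190+55+19+54+54+54+152+188 = 1011 → 03 f3.
Outer input = (K'⊕opad) ∥ inner = 9f d4 5d 79 5c 5c 5c ∥ 03 f3.
Outer hash (tag): sum = 159+212+93+121+92+92+92+3+243 = 1107 → 04 53.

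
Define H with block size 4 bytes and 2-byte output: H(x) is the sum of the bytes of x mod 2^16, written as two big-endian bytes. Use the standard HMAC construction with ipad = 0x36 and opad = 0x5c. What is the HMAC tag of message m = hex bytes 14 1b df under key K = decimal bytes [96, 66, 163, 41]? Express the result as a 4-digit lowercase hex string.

025c

Key decimal bytes [96, 66, 163, 41] = 60 42 a3 29 is exactly B = 4 bytes: K' = 60 42 a3 29.
K' ⊕ ipad = 56 74 95 1f.  K' ⊕ opad = 3c 1e ff 75.
Inner input = (K'⊕ipad) ∥ m = 56 74 95 1f ∥ 14 1b df.
Inner hash: sum = 86+116+149+31+20+27+223 = 652 → 02 8c.
Outer input = (K'⊕opad) ∥ inner = 3c 1e ff 75 ∥ 02 8c.
Outer hash (tag): sum = 60+30+255+117+2+140 = 604 → 02 5c.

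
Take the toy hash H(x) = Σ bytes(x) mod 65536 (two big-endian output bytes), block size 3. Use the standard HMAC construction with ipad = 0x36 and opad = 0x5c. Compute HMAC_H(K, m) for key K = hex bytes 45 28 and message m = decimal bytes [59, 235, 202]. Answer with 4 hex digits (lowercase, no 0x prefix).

Key hex bytes 45 28 is 2 bytes ≤ B = 3; zero-pad to 3 bytes: K' = 45 28 00.
K' ⊕ ipad = 73 1e 36.  K' ⊕ opad = 19 74 5c.
Inner input = (K'⊕ipad) ∥ m = 73 1e 36 ∥ 3b eb ca.
Inner hash: sum = 115+30+54+59+235+202 = 695 → 02 b7.
Outer input = (K'⊕opad) ∥ inner = 19 74 5c ∥ 02 b7.
Outer hash (tag): sum = 25+116+92+2+183 = 418 → 01 a2.

01a2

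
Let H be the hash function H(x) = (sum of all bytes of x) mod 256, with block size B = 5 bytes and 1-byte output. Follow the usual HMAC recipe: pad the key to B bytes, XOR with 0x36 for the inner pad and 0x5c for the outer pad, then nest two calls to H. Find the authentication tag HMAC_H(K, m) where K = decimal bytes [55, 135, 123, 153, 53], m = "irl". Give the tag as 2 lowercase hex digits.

93

Key decimal bytes [55, 135, 123, 153, 53] = 37 87 7b 99 35 is exactly B = 5 bytes: K' = 37 87 7b 99 35.
K' ⊕ ipad = 01 b1 4d af 03.  K' ⊕ opad = 6b db 27 c5 69.
Inner input = (K'⊕ipad) ∥ m = 01 b1 4d af 03 ∥ 69 72 6c.
Inner hash: sum = 1+177+77+175+3+105+114+108 = 760; mod 256 = 248 → f8.
Outer input = (K'⊕opad) ∥ inner = 6b db 27 c5 69 ∥ f8.
Outer hash (tag): sum = 107+219+39+197+105+248 = 915; mod 256 = 147 → 93.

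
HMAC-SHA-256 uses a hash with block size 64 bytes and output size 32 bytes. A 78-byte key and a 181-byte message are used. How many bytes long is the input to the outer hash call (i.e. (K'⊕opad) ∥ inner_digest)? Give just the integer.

Key is 78 > 64 bytes, so it is hashed to 32 bytes then zero-padded to 64: |K'| = 64.
Outer input = (K'⊕opad) ∥ H(inner) → 64 + 32 = 96 bytes.

96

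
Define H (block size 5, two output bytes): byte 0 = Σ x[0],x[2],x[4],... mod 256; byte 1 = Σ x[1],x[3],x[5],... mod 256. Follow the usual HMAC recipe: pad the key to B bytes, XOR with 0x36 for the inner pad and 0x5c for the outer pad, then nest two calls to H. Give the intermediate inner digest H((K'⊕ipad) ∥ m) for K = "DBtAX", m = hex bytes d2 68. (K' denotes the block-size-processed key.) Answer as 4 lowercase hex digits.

Key "DBtAX" = 44 42 74 41 58 is exactly B = 5 bytes: K' = 44 42 74 41 58.
K' ⊕ ipad = 72 74 42 77 6e.
Inner input = 72 74 42 77 6e ∥ d2 68.
Inner hash: even-index sum = 394 mod 256 = 138; odd-index sum = 445 mod 256 = 189 → 8a bd.

8abd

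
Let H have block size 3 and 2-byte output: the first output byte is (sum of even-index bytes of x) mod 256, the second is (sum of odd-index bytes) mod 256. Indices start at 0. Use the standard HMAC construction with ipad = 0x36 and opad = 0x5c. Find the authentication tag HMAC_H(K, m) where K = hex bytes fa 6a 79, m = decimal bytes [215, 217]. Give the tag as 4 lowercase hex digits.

Key hex bytes fa 6a 79 is exactly B = 3 bytes: K' = fa 6a 79.
K' ⊕ ipad = cc 5c 4f.  K' ⊕ opad = a6 36 25.
Inner input = (K'⊕ipad) ∥ m = cc 5c 4f ∥ d7 d9.
Inner hash: even-index sum = 500 mod 256 = 244; odd-index sum = 307 mod 256 = 51 → f4 33.
Outer input = (K'⊕opad) ∥ inner = a6 36 25 ∥ f4 33.
Outer hash (tag): even-index sum = 254 mod 256 = 254; odd-index sum = 298 mod 256 = 42 → fe 2a.

fe2a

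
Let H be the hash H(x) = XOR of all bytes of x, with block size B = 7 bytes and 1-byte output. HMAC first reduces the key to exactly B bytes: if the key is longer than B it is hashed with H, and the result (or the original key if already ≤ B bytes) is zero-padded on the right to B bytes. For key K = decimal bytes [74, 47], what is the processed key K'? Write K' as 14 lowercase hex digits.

Key decimal bytes [74, 47] = 4a 2f is 2 bytes ≤ B = 7; zero-pad to 7 bytes: K' = 4a 2f 00 00 00 00 00.

4a2f0000000000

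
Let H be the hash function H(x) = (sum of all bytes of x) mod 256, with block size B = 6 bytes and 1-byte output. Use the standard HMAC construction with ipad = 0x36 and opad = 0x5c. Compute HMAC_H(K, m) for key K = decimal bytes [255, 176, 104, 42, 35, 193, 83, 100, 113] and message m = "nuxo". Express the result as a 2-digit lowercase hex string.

Key decimal bytes [255, 176, 104, 42, 35, 193, 83, 100, 113] = ff b0 68 2a 23 c1 53 64 71 is 9 bytes > B = 6, so hash it first: H(key) = 4d, then zero-pad to 6 bytes: K' = 4d 00 00 00 00 00.
K' ⊕ ipad = 7b 36 36 36 36 36.  K' ⊕ opad = 11 5c 5c 5c 5c 5c.
Inner input = (K'⊕ipad) ∥ m = 7b 36 36 36 36 36 ∥ 6e 75 78 6f.
Inner hash: sum = 123+54+54+54+54+54+110+117+120+111 = 851; mod 256 = 83 → 53.
Outer input = (K'⊕opad) ∥ inner = 11 5c 5c 5c 5c 5c ∥ 53.
Outer hash (tag): sum = 17+92+92+92+92+92+83 = 560; mod 256 = 48 → 30.

30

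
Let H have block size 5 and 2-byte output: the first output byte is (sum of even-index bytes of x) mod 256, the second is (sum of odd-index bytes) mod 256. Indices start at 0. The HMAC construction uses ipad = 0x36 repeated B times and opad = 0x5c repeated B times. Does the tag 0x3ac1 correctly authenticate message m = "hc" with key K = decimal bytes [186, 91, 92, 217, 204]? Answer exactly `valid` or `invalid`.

invalid

Key decimal bytes [186, 91, 92, 217, 204] = ba 5b 5c d9 cc is exactly B = 5 bytes: K' = ba 5b 5c d9 cc.
K' ⊕ ipad = 8c 6d 6a ef fa; K' ⊕ opad = e6 07 00 85 90.
Inner hash: even-index sum = 595 mod 256 = 83; odd-index sum = 452 mod 256 = 196 → 53 c4.
Outer hash (recomputed tag): even-index sum = 570 mod 256 = 58; odd-index sum = 223 mod 256 = 223 → 3a df.
Recomputed tag = 3adf; claimed = 3ac1 → mismatch.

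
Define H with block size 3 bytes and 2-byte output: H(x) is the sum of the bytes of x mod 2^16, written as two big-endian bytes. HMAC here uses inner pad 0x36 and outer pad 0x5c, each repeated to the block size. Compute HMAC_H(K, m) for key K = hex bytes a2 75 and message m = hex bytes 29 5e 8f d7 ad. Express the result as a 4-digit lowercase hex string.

022d

Key hex bytes a2 75 is 2 bytes ≤ B = 3; zero-pad to 3 bytes: K' = a2 75 00.
K' ⊕ ipad = 94 43 36.  K' ⊕ opad = fe 29 5c.
Inner input = (K'⊕ipad) ∥ m = 94 43 36 ∥ 29 5e 8f d7 ad.
Inner hash: sum = 148+67+54+41+94+143+215+173 = 935 → 03 a7.
Outer input = (K'⊕opad) ∥ inner = fe 29 5c ∥ 03 a7.
Outer hash (tag): sum = 254+41+92+3+167 = 557 → 02 2d.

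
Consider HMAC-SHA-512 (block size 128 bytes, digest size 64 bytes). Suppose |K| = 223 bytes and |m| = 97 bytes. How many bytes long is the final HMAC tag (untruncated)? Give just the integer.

64

The tag is one SHA-512 digest: 64 bytes.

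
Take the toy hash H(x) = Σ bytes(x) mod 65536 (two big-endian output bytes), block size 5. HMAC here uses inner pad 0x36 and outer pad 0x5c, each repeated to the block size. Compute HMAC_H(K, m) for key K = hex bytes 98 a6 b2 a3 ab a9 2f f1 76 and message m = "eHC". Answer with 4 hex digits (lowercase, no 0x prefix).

Key hex bytes 98 a6 b2 a3 ab a9 2f f1 76 is 9 bytes > B = 5, so hash it first: H(key) = 05 7d, then zero-pad to 5 bytes: K' = 05 7d 00 00 00.
K' ⊕ ipad = 33 4b 36 36 36.  K' ⊕ opad = 59 21 5c 5c 5c.
Inner input = (K'⊕ipad) ∥ m = 33 4b 36 36 36 ∥ 65 48 43.
Inner hash: sum = 51+75+54+54+54+101+72+67 = 528 → 02 10.
Outer input = (K'⊕opad) ∥ inner = 59 21 5c 5c 5c ∥ 02 10.
Outer hash (tag): sum = 89+33+92+92+92+2+16 = 416 → 01 a0.

01a0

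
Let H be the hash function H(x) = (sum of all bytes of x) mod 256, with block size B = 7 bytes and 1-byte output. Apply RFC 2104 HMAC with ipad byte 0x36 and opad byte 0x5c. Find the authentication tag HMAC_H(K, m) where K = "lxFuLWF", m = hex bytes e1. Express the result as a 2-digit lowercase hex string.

Key "lxFuLWF" = 6c 78 46 75 4c 57 46 is exactly B = 7 bytes: K' = 6c 78 46 75 4c 57 46.
K' ⊕ ipad = 5a 4e 70 43 7a 61 70.  K' ⊕ opad = 30 24 1a 29 10 0b 1a.
Inner input = (K'⊕ipad) ∥ m = 5a 4e 70 43 7a 61 70 ∥ e1.
Inner hash: sum = 90+78+112+67+122+97+112+225 = 903; mod 256 = 135 → 87.
Outer input = (K'⊕opad) ∥ inner = 30 24 1a 29 10 0b 1a ∥ 87.
Outer hash (tag): sum = 48+36+26+41+16+11+26+135 = 339; mod 256 = 83 → 53.

53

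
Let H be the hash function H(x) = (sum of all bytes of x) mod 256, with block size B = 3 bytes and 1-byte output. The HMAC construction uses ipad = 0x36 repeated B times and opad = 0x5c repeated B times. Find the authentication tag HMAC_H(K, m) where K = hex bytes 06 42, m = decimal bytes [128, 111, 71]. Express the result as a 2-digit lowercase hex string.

e4

Key hex bytes 06 42 is 2 bytes ≤ B = 3; zero-pad to 3 bytes: K' = 06 42 00.
K' ⊕ ipad = 30 74 36.  K' ⊕ opad = 5a 1e 5c.
Inner input = (K'⊕ipad) ∥ m = 30 74 36 ∥ 80 6f 47.
Inner hash: sum = 48+116+54+128+111+71 = 528; mod 256 = 16 → 10.
Outer input = (K'⊕opad) ∥ inner = 5a 1e 5c ∥ 10.
Outer hash (tag): sum = 90+30+92+16 = 228 → e4.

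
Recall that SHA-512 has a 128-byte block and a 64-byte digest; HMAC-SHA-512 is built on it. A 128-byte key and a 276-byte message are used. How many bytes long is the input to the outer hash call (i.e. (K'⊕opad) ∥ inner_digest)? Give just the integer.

Key is 128 ≤ 128 bytes, zero-padded: |K'| = 128.
Outer input = (K'⊕opad) ∥ H(inner) → 128 + 64 = 192 bytes.

192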